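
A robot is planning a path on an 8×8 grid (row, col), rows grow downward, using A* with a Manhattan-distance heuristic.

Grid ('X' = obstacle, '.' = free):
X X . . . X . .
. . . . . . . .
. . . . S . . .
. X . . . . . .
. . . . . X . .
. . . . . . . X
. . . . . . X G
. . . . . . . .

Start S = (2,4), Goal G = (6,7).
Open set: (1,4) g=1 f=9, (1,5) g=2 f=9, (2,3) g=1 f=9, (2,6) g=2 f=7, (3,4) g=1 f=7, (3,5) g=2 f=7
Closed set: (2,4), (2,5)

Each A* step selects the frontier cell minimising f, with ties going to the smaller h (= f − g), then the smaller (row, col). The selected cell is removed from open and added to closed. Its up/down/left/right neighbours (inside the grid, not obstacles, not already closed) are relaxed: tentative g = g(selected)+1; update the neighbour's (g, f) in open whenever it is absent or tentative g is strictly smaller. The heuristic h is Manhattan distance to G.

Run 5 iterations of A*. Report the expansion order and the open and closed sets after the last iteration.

step 1: expand (2,6) (f=7, h=5) → closed; open now [(1,4) g=1 f=9, (1,5) g=2 f=9, (1,6) g=3 f=9, (2,3) g=1 f=9, (2,7) g=3 f=7, (3,4) g=1 f=7, (3,5) g=2 f=7, (3,6) g=3 f=7]
step 2: expand (2,7) (f=7, h=4) → closed; open now [(1,4) g=1 f=9, (1,5) g=2 f=9, (1,6) g=3 f=9, (1,7) g=4 f=9, (2,3) g=1 f=9, (3,4) g=1 f=7, (3,5) g=2 f=7, (3,6) g=3 f=7, (3,7) g=4 f=7]
step 3: expand (3,7) (f=7, h=3) → closed; open now [(1,4) g=1 f=9, (1,5) g=2 f=9, (1,6) g=3 f=9, (1,7) g=4 f=9, (2,3) g=1 f=9, (3,4) g=1 f=7, (3,5) g=2 f=7, (3,6) g=3 f=7, (4,7) g=5 f=7]
step 4: expand (4,7) (f=7, h=2) → closed; open now [(1,4) g=1 f=9, (1,5) g=2 f=9, (1,6) g=3 f=9, (1,7) g=4 f=9, (2,3) g=1 f=9, (3,4) g=1 f=7, (3,5) g=2 f=7, (3,6) g=3 f=7, (4,6) g=6 f=9]
step 5: expand (3,6) (f=7, h=4) → closed; open now [(1,4) g=1 f=9, (1,5) g=2 f=9, (1,6) g=3 f=9, (1,7) g=4 f=9, (2,3) g=1 f=9, (3,4) g=1 f=7, (3,5) g=2 f=7, (4,6) g=4 f=7]

order=[(2,6) → (2,7) → (3,7) → (4,7) → (3,6)]; open=[(1,4) g=1 f=9, (1,5) g=2 f=9, (1,6) g=3 f=9, (1,7) g=4 f=9, (2,3) g=1 f=9, (3,4) g=1 f=7, (3,5) g=2 f=7, (4,6) g=4 f=7]; closed=[(2,4), (2,5), (2,6), (2,7), (3,6), (3,7), (4,7)]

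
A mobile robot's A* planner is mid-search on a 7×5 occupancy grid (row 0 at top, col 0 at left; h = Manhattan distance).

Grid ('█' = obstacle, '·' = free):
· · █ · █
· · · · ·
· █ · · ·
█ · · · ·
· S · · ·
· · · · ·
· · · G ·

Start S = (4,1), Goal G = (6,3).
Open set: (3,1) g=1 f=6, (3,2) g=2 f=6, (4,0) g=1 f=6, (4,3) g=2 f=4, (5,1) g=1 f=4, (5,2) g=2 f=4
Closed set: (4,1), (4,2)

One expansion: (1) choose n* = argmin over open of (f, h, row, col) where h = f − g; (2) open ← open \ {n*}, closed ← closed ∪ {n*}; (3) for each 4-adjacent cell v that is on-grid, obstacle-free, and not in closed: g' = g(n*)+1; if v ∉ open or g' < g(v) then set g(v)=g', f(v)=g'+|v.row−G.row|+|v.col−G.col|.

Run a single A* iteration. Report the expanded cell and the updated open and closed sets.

expanded=(4,3); open=[(3,1) g=1 f=6, (3,2) g=2 f=6, (3,3) g=3 f=6, (4,0) g=1 f=6, (4,4) g=3 f=6, (5,1) g=1 f=4, (5,2) g=2 f=4, (5,3) g=3 f=4]; closed=[(4,1), (4,2), (4,3)]

step 1: expand (4,3) (f=4, h=2) → closed; open now [(3,1) g=1 f=6, (3,2) g=2 f=6, (3,3) g=3 f=6, (4,0) g=1 f=6, (4,4) g=3 f=6, (5,1) g=1 f=4, (5,2) g=2 f=4, (5,3) g=3 f=4]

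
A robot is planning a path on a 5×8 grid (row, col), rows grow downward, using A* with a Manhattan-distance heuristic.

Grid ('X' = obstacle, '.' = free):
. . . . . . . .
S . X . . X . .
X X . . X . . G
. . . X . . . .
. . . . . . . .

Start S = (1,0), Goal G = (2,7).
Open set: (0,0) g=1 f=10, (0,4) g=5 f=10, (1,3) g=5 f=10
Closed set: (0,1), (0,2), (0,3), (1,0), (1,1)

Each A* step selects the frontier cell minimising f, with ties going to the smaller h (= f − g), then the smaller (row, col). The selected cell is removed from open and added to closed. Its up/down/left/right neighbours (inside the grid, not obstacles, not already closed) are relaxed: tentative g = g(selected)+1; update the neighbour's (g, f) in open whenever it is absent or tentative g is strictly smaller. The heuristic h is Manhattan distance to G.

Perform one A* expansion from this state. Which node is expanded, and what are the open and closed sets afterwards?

step 1: expand (0,4) (f=10, h=5) → closed; open now [(0,0) g=1 f=10, (0,5) g=6 f=10, (1,3) g=5 f=10, (1,4) g=6 f=10]

expanded=(0,4); open=[(0,0) g=1 f=10, (0,5) g=6 f=10, (1,3) g=5 f=10, (1,4) g=6 f=10]; closed=[(0,1), (0,2), (0,3), (0,4), (1,0), (1,1)]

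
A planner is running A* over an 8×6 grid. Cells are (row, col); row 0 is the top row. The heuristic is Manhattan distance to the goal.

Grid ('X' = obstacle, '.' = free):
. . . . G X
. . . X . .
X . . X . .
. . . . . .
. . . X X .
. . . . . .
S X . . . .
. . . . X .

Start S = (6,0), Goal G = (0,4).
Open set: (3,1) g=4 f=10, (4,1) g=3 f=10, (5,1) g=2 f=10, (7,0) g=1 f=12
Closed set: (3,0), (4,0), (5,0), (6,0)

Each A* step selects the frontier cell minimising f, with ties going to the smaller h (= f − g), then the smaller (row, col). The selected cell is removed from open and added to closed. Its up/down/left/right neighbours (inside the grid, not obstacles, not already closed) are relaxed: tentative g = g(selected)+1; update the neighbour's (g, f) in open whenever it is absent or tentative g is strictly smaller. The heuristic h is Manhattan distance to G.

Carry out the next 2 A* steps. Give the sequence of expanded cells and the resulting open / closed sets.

order=[(3,1) → (2,1)]; open=[(1,1) g=6 f=10, (2,2) g=6 f=10, (3,2) g=5 f=10, (4,1) g=3 f=10, (5,1) g=2 f=10, (7,0) g=1 f=12]; closed=[(2,1), (3,0), (3,1), (4,0), (5,0), (6,0)]

step 1: expand (3,1) (f=10, h=6) → closed; open now [(2,1) g=5 f=10, (3,2) g=5 f=10, (4,1) g=3 f=10, (5,1) g=2 f=10, (7,0) g=1 f=12]
step 2: expand (2,1) (f=10, h=5) → closed; open now [(1,1) g=6 f=10, (2,2) g=6 f=10, (3,2) g=5 f=10, (4,1) g=3 f=10, (5,1) g=2 f=10, (7,0) g=1 f=12]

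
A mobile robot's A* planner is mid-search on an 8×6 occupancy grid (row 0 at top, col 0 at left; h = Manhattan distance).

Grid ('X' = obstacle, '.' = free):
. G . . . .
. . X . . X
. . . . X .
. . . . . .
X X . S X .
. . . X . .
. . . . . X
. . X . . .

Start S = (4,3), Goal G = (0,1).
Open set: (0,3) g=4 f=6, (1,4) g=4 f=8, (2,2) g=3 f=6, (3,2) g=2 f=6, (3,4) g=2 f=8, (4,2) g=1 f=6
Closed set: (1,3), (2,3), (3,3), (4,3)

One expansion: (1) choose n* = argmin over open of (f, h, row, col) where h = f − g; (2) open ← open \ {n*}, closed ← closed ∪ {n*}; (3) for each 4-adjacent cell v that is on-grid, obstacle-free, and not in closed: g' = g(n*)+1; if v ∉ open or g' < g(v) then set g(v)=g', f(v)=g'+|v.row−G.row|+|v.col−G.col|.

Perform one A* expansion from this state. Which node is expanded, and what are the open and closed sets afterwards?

step 1: expand (0,3) (f=6, h=2) → closed; open now [(0,2) g=5 f=6, (0,4) g=5 f=8, (1,4) g=4 f=8, (2,2) g=3 f=6, (3,2) g=2 f=6, (3,4) g=2 f=8, (4,2) g=1 f=6]

expanded=(0,3); open=[(0,2) g=5 f=6, (0,4) g=5 f=8, (1,4) g=4 f=8, (2,2) g=3 f=6, (3,2) g=2 f=6, (3,4) g=2 f=8, (4,2) g=1 f=6]; closed=[(0,3), (1,3), (2,3), (3,3), (4,3)]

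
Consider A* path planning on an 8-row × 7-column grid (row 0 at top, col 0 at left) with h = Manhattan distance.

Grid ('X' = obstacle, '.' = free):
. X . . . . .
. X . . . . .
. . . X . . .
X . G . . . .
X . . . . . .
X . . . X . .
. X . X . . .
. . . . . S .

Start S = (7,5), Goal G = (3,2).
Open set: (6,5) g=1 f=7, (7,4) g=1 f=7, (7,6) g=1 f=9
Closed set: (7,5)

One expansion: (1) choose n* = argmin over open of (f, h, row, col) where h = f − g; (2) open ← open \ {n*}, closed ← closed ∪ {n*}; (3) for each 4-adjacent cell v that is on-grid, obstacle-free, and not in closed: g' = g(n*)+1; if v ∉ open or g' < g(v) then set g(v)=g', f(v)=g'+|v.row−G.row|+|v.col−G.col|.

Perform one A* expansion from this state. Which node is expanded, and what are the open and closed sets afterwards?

expanded=(6,5); open=[(5,5) g=2 f=7, (6,4) g=2 f=7, (6,6) g=2 f=9, (7,4) g=1 f=7, (7,6) g=1 f=9]; closed=[(6,5), (7,5)]

step 1: expand (6,5) (f=7, h=6) → closed; open now [(5,5) g=2 f=7, (6,4) g=2 f=7, (6,6) g=2 f=9, (7,4) g=1 f=7, (7,6) g=1 f=9]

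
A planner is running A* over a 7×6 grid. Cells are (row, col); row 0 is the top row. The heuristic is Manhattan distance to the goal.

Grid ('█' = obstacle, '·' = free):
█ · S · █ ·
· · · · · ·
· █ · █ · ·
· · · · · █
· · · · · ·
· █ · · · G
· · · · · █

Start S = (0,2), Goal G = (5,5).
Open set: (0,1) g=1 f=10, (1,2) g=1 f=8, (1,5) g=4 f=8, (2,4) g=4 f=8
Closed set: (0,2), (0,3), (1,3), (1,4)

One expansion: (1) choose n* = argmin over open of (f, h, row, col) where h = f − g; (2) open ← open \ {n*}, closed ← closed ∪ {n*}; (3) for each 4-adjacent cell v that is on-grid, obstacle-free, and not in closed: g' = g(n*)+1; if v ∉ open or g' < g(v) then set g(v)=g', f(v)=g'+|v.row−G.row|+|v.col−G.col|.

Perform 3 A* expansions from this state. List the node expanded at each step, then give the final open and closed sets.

step 1: expand (1,5) (f=8, h=4) → closed; open now [(0,1) g=1 f=10, (0,5) g=5 f=10, (1,2) g=1 f=8, (2,4) g=4 f=8, (2,5) g=5 f=8]
step 2: expand (2,5) (f=8, h=3) → closed; open now [(0,1) g=1 f=10, (0,5) g=5 f=10, (1,2) g=1 f=8, (2,4) g=4 f=8]
step 3: expand (2,4) (f=8, h=4) → closed; open now [(0,1) g=1 f=10, (0,5) g=5 f=10, (1,2) g=1 f=8, (3,4) g=5 f=8]

order=[(1,5) → (2,5) → (2,4)]; open=[(0,1) g=1 f=10, (0,5) g=5 f=10, (1,2) g=1 f=8, (3,4) g=5 f=8]; closed=[(0,2), (0,3), (1,3), (1,4), (1,5), (2,4), (2,5)]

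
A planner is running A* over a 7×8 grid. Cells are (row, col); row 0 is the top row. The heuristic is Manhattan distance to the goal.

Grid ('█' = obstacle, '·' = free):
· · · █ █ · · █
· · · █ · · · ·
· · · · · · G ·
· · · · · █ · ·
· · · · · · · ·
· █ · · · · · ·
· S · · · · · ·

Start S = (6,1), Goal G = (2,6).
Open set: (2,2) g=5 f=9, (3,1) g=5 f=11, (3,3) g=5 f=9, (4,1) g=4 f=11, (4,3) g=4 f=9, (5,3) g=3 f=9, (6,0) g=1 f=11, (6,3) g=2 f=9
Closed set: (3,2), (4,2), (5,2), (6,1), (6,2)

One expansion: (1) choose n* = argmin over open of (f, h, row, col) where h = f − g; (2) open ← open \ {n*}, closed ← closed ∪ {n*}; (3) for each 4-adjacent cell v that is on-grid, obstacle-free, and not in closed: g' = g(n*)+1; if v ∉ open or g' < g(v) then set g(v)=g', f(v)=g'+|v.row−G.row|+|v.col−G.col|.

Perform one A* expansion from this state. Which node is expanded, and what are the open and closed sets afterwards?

step 1: expand (2,2) (f=9, h=4) → closed; open now [(1,2) g=6 f=11, (2,1) g=6 f=11, (2,3) g=6 f=9, (3,1) g=5 f=11, (3,3) g=5 f=9, (4,1) g=4 f=11, (4,3) g=4 f=9, (5,3) g=3 f=9, (6,0) g=1 f=11, (6,3) g=2 f=9]

expanded=(2,2); open=[(1,2) g=6 f=11, (2,1) g=6 f=11, (2,3) g=6 f=9, (3,1) g=5 f=11, (3,3) g=5 f=9, (4,1) g=4 f=11, (4,3) g=4 f=9, (5,3) g=3 f=9, (6,0) g=1 f=11, (6,3) g=2 f=9]; closed=[(2,2), (3,2), (4,2), (5,2), (6,1), (6,2)]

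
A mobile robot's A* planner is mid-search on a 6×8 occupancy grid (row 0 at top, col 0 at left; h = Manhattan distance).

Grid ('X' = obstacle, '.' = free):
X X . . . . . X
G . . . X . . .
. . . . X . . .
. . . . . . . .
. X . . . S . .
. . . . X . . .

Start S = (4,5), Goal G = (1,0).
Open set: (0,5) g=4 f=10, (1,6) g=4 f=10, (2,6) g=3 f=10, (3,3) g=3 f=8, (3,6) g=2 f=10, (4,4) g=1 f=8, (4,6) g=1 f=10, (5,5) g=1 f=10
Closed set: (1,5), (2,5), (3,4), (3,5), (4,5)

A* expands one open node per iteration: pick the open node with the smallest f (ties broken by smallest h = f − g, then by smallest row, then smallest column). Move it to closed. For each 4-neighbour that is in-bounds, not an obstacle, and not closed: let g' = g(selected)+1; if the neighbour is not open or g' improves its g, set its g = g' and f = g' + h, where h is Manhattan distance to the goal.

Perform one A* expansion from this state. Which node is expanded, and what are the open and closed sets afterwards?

expanded=(3,3); open=[(0,5) g=4 f=10, (1,6) g=4 f=10, (2,3) g=4 f=8, (2,6) g=3 f=10, (3,2) g=4 f=8, (3,6) g=2 f=10, (4,3) g=4 f=10, (4,4) g=1 f=8, (4,6) g=1 f=10, (5,5) g=1 f=10]; closed=[(1,5), (2,5), (3,3), (3,4), (3,5), (4,5)]

step 1: expand (3,3) (f=8, h=5) → closed; open now [(0,5) g=4 f=10, (1,6) g=4 f=10, (2,3) g=4 f=8, (2,6) g=3 f=10, (3,2) g=4 f=8, (3,6) g=2 f=10, (4,3) g=4 f=10, (4,4) g=1 f=8, (4,6) g=1 f=10, (5,5) g=1 f=10]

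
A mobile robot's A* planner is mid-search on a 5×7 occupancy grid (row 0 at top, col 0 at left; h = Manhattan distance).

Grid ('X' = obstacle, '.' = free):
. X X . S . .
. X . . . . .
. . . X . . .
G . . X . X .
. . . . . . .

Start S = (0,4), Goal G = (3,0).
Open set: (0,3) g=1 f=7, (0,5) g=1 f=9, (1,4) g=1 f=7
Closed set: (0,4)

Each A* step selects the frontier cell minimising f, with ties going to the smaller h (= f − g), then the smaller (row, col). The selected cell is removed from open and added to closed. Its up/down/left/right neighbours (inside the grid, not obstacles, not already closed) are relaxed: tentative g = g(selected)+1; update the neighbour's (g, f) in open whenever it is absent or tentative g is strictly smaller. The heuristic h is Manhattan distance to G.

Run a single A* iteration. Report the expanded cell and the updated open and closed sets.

expanded=(0,3); open=[(0,5) g=1 f=9, (1,3) g=2 f=7, (1,4) g=1 f=7]; closed=[(0,3), (0,4)]

step 1: expand (0,3) (f=7, h=6) → closed; open now [(0,5) g=1 f=9, (1,3) g=2 f=7, (1,4) g=1 f=7]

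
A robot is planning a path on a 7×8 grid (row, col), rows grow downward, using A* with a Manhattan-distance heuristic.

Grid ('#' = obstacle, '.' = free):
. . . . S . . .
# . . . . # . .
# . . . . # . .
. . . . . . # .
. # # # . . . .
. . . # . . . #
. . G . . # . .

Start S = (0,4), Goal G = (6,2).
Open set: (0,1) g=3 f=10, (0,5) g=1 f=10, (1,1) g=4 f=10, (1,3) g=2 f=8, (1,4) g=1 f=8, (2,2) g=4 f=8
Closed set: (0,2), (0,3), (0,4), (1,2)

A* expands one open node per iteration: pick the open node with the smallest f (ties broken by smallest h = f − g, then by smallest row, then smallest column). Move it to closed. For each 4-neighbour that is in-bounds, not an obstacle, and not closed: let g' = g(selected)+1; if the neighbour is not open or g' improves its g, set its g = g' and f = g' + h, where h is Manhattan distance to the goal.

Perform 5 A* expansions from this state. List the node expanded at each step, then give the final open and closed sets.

step 1: expand (2,2) (f=8, h=4) → closed; open now [(0,1) g=3 f=10, (0,5) g=1 f=10, (1,1) g=4 f=10, (1,3) g=2 f=8, (1,4) g=1 f=8, (2,1) g=5 f=10, (2,3) g=5 f=10, (3,2) g=5 f=8]
step 2: expand (3,2) (f=8, h=3) → closed; open now [(0,1) g=3 f=10, (0,5) g=1 f=10, (1,1) g=4 f=10, (1,3) g=2 f=8, (1,4) g=1 f=8, (2,1) g=5 f=10, (2,3) g=5 f=10, (3,1) g=6 f=10, (3,3) g=6 f=10]
step 3: expand (1,3) (f=8, h=6) → closed; open now [(0,1) g=3 f=10, (0,5) g=1 f=10, (1,1) g=4 f=10, (1,4) g=1 f=8, (2,1) g=5 f=10, (2,3) g=3 f=8, (3,1) g=6 f=10, (3,3) g=6 f=10]
step 4: expand (2,3) (f=8, h=5) → closed; open now [(0,1) g=3 f=10, (0,5) g=1 f=10, (1,1) g=4 f=10, (1,4) g=1 f=8, (2,1) g=5 f=10, (2,4) g=4 f=10, (3,1) g=6 f=10, (3,3) g=4 f=8]
step 5: expand (3,3) (f=8, h=4) → closed; open now [(0,1) g=3 f=10, (0,5) g=1 f=10, (1,1) g=4 f=10, (1,4) g=1 f=8, (2,1) g=5 f=10, (2,4) g=4 f=10, (3,1) g=6 f=10, (3,4) g=5 f=10]

order=[(2,2) → (3,2) → (1,3) → (2,3) → (3,3)]; open=[(0,1) g=3 f=10, (0,5) g=1 f=10, (1,1) g=4 f=10, (1,4) g=1 f=8, (2,1) g=5 f=10, (2,4) g=4 f=10, (3,1) g=6 f=10, (3,4) g=5 f=10]; closed=[(0,2), (0,3), (0,4), (1,2), (1,3), (2,2), (2,3), (3,2), (3,3)]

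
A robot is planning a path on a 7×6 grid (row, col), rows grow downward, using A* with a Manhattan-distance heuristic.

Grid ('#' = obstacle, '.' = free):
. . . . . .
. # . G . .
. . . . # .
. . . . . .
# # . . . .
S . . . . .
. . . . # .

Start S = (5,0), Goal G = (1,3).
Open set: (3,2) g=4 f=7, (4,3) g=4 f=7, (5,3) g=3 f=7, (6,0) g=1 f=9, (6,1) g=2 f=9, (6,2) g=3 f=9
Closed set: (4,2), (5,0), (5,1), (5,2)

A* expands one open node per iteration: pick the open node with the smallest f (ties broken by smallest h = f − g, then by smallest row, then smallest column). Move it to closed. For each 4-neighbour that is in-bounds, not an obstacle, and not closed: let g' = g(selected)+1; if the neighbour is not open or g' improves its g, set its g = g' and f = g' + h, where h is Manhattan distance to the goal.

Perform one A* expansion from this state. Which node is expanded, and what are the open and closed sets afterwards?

expanded=(3,2); open=[(2,2) g=5 f=7, (3,1) g=5 f=9, (3,3) g=5 f=7, (4,3) g=4 f=7, (5,3) g=3 f=7, (6,0) g=1 f=9, (6,1) g=2 f=9, (6,2) g=3 f=9]; closed=[(3,2), (4,2), (5,0), (5,1), (5,2)]

step 1: expand (3,2) (f=7, h=3) → closed; open now [(2,2) g=5 f=7, (3,1) g=5 f=9, (3,3) g=5 f=7, (4,3) g=4 f=7, (5,3) g=3 f=7, (6,0) g=1 f=9, (6,1) g=2 f=9, (6,2) g=3 f=9]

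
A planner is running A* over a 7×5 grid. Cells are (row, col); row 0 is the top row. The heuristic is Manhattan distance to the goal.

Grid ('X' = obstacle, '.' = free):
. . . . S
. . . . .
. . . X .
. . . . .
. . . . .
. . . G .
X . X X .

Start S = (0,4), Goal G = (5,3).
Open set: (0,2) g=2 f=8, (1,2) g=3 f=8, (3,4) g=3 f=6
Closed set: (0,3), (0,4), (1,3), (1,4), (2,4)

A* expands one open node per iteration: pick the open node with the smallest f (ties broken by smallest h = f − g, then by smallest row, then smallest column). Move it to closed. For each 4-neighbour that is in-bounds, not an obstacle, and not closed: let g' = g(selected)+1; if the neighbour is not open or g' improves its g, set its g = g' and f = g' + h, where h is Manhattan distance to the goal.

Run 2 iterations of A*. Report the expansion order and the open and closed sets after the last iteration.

order=[(3,4) → (3,3)]; open=[(0,2) g=2 f=8, (1,2) g=3 f=8, (3,2) g=5 f=8, (4,3) g=5 f=6, (4,4) g=4 f=6]; closed=[(0,3), (0,4), (1,3), (1,4), (2,4), (3,3), (3,4)]

step 1: expand (3,4) (f=6, h=3) → closed; open now [(0,2) g=2 f=8, (1,2) g=3 f=8, (3,3) g=4 f=6, (4,4) g=4 f=6]
step 2: expand (3,3) (f=6, h=2) → closed; open now [(0,2) g=2 f=8, (1,2) g=3 f=8, (3,2) g=5 f=8, (4,3) g=5 f=6, (4,4) g=4 f=6]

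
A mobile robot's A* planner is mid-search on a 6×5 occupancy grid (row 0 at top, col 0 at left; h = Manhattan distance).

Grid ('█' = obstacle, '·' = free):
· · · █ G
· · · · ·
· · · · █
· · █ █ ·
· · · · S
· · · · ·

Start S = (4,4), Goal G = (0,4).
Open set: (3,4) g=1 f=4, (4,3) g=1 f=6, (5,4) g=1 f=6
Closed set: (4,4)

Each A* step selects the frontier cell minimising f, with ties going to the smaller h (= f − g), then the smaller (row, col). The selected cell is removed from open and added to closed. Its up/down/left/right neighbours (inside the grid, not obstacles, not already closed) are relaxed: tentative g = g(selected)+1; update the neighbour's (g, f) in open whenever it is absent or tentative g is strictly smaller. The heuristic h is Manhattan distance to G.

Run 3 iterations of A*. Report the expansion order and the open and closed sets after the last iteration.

order=[(3,4) → (4,3) → (5,4)]; open=[(4,2) g=2 f=8, (5,3) g=2 f=8]; closed=[(3,4), (4,3), (4,4), (5,4)]

step 1: expand (3,4) (f=4, h=3) → closed; open now [(4,3) g=1 f=6, (5,4) g=1 f=6]
step 2: expand (4,3) (f=6, h=5) → closed; open now [(4,2) g=2 f=8, (5,3) g=2 f=8, (5,4) g=1 f=6]
step 3: expand (5,4) (f=6, h=5) → closed; open now [(4,2) g=2 f=8, (5,3) g=2 f=8]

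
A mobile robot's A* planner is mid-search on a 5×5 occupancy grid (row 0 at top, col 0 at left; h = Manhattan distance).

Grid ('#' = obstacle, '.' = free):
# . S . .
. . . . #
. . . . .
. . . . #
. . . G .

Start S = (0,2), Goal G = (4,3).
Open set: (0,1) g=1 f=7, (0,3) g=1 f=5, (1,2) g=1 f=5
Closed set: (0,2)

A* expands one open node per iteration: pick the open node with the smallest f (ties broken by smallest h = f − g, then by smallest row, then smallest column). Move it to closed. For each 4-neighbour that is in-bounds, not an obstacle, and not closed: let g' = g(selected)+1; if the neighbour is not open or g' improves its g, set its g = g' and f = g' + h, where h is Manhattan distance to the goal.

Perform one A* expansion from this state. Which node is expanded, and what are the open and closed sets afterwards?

step 1: expand (0,3) (f=5, h=4) → closed; open now [(0,1) g=1 f=7, (0,4) g=2 f=7, (1,2) g=1 f=5, (1,3) g=2 f=5]

expanded=(0,3); open=[(0,1) g=1 f=7, (0,4) g=2 f=7, (1,2) g=1 f=5, (1,3) g=2 f=5]; closed=[(0,2), (0,3)]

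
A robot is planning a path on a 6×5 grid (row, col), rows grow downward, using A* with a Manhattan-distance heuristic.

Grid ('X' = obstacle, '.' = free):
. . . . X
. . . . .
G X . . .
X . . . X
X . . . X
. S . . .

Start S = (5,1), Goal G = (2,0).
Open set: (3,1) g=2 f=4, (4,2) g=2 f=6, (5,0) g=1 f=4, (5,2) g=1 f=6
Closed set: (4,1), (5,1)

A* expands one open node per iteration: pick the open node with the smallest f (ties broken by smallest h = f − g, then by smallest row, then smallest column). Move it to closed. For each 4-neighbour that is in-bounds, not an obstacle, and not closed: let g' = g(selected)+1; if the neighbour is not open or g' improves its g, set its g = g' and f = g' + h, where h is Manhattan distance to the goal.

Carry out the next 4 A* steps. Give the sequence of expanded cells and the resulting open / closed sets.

order=[(3,1) → (5,0) → (3,2) → (2,2)]; open=[(1,2) g=5 f=8, (2,3) g=5 f=8, (3,3) g=4 f=8, (4,2) g=2 f=6, (5,2) g=1 f=6]; closed=[(2,2), (3,1), (3,2), (4,1), (5,0), (5,1)]

step 1: expand (3,1) (f=4, h=2) → closed; open now [(3,2) g=3 f=6, (4,2) g=2 f=6, (5,0) g=1 f=4, (5,2) g=1 f=6]
step 2: expand (5,0) (f=4, h=3) → closed; open now [(3,2) g=3 f=6, (4,2) g=2 f=6, (5,2) g=1 f=6]
step 3: expand (3,2) (f=6, h=3) → closed; open now [(2,2) g=4 f=6, (3,3) g=4 f=8, (4,2) g=2 f=6, (5,2) g=1 f=6]
step 4: expand (2,2) (f=6, h=2) → closed; open now [(1,2) g=5 f=8, (2,3) g=5 f=8, (3,3) g=4 f=8, (4,2) g=2 f=6, (5,2) g=1 f=6]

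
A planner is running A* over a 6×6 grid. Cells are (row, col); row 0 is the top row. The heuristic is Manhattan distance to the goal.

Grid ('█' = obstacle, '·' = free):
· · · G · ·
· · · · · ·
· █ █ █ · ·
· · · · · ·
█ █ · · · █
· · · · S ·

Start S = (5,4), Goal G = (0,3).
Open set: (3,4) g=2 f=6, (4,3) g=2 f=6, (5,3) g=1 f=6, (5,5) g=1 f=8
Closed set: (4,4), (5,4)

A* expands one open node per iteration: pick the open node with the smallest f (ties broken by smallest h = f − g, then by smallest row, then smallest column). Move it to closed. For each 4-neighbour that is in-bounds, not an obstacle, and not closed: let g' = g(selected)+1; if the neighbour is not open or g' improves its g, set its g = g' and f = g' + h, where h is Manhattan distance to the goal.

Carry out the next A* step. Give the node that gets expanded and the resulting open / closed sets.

expanded=(3,4); open=[(2,4) g=3 f=6, (3,3) g=3 f=6, (3,5) g=3 f=8, (4,3) g=2 f=6, (5,3) g=1 f=6, (5,5) g=1 f=8]; closed=[(3,4), (4,4), (5,4)]

step 1: expand (3,4) (f=6, h=4) → closed; open now [(2,4) g=3 f=6, (3,3) g=3 f=6, (3,5) g=3 f=8, (4,3) g=2 f=6, (5,3) g=1 f=6, (5,5) g=1 f=8]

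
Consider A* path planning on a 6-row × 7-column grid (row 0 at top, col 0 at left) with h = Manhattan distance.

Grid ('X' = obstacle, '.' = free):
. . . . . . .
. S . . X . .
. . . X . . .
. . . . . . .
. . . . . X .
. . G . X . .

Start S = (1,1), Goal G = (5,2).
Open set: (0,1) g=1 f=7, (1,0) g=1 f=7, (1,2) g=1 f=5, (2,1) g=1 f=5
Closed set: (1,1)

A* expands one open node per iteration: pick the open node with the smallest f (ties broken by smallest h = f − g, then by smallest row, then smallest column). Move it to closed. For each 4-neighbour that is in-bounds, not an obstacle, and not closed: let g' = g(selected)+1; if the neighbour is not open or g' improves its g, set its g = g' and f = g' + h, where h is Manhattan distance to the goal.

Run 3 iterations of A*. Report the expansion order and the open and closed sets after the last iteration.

step 1: expand (1,2) (f=5, h=4) → closed; open now [(0,1) g=1 f=7, (0,2) g=2 f=7, (1,0) g=1 f=7, (1,3) g=2 f=7, (2,1) g=1 f=5, (2,2) g=2 f=5]
step 2: expand (2,2) (f=5, h=3) → closed; open now [(0,1) g=1 f=7, (0,2) g=2 f=7, (1,0) g=1 f=7, (1,3) g=2 f=7, (2,1) g=1 f=5, (3,2) g=3 f=5]
step 3: expand (3,2) (f=5, h=2) → closed; open now [(0,1) g=1 f=7, (0,2) g=2 f=7, (1,0) g=1 f=7, (1,3) g=2 f=7, (2,1) g=1 f=5, (3,1) g=4 f=7, (3,3) g=4 f=7, (4,2) g=4 f=5]

order=[(1,2) → (2,2) → (3,2)]; open=[(0,1) g=1 f=7, (0,2) g=2 f=7, (1,0) g=1 f=7, (1,3) g=2 f=7, (2,1) g=1 f=5, (3,1) g=4 f=7, (3,3) g=4 f=7, (4,2) g=4 f=5]; closed=[(1,1), (1,2), (2,2), (3,2)]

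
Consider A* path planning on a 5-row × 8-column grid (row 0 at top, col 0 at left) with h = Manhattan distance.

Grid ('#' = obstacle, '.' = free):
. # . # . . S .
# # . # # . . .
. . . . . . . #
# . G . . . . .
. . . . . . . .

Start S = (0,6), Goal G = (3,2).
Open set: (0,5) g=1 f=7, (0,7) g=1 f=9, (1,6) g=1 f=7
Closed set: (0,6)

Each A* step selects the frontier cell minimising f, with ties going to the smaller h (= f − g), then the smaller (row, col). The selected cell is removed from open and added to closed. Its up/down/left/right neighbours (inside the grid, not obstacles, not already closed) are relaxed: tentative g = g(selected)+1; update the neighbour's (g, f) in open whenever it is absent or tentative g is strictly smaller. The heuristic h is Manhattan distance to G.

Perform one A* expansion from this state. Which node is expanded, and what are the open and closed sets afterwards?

step 1: expand (0,5) (f=7, h=6) → closed; open now [(0,4) g=2 f=7, (0,7) g=1 f=9, (1,5) g=2 f=7, (1,6) g=1 f=7]

expanded=(0,5); open=[(0,4) g=2 f=7, (0,7) g=1 f=9, (1,5) g=2 f=7, (1,6) g=1 f=7]; closed=[(0,5), (0,6)]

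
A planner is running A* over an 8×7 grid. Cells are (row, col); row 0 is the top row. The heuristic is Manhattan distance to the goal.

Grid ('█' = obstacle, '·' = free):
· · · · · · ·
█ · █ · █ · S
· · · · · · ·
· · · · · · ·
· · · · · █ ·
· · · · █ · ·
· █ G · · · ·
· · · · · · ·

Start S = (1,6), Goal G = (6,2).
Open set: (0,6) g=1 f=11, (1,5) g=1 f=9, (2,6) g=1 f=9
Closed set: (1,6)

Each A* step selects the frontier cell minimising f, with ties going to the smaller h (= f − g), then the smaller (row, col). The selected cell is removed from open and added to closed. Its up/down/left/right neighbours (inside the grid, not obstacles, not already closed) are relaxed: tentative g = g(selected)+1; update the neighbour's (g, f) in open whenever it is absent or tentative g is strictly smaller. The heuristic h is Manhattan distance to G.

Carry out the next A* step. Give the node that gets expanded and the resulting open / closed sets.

expanded=(1,5); open=[(0,5) g=2 f=11, (0,6) g=1 f=11, (2,5) g=2 f=9, (2,6) g=1 f=9]; closed=[(1,5), (1,6)]

step 1: expand (1,5) (f=9, h=8) → closed; open now [(0,5) g=2 f=11, (0,6) g=1 f=11, (2,5) g=2 f=9, (2,6) g=1 f=9]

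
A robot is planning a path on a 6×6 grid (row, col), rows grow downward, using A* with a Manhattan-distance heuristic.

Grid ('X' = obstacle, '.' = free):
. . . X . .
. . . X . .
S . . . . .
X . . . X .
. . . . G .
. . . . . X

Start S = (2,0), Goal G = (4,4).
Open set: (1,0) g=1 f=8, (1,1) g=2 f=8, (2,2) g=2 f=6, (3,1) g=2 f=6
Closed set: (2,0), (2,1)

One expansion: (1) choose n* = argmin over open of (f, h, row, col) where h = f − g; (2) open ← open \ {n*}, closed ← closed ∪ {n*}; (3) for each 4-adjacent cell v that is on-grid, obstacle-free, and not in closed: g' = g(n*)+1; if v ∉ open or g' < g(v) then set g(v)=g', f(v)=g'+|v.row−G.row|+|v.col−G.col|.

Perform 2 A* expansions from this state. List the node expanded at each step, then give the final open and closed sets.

order=[(2,2) → (2,3)]; open=[(1,0) g=1 f=8, (1,1) g=2 f=8, (1,2) g=3 f=8, (2,4) g=4 f=6, (3,1) g=2 f=6, (3,2) g=3 f=6, (3,3) g=4 f=6]; closed=[(2,0), (2,1), (2,2), (2,3)]

step 1: expand (2,2) (f=6, h=4) → closed; open now [(1,0) g=1 f=8, (1,1) g=2 f=8, (1,2) g=3 f=8, (2,3) g=3 f=6, (3,1) g=2 f=6, (3,2) g=3 f=6]
step 2: expand (2,3) (f=6, h=3) → closed; open now [(1,0) g=1 f=8, (1,1) g=2 f=8, (1,2) g=3 f=8, (2,4) g=4 f=6, (3,1) g=2 f=6, (3,2) g=3 f=6, (3,3) g=4 f=6]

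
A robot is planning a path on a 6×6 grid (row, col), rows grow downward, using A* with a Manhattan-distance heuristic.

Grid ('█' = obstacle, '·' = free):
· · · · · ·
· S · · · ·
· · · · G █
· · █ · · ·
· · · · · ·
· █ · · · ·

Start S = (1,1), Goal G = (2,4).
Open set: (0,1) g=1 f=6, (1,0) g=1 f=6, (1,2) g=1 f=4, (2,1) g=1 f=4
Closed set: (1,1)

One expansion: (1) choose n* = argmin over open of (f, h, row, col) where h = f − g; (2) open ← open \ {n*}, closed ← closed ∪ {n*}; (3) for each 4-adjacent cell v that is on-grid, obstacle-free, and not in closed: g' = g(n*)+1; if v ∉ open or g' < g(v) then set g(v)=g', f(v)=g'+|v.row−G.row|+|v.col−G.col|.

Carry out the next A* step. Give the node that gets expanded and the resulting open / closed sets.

step 1: expand (1,2) (f=4, h=3) → closed; open now [(0,1) g=1 f=6, (0,2) g=2 f=6, (1,0) g=1 f=6, (1,3) g=2 f=4, (2,1) g=1 f=4, (2,2) g=2 f=4]

expanded=(1,2); open=[(0,1) g=1 f=6, (0,2) g=2 f=6, (1,0) g=1 f=6, (1,3) g=2 f=4, (2,1) g=1 f=4, (2,2) g=2 f=4]; closed=[(1,1), (1,2)]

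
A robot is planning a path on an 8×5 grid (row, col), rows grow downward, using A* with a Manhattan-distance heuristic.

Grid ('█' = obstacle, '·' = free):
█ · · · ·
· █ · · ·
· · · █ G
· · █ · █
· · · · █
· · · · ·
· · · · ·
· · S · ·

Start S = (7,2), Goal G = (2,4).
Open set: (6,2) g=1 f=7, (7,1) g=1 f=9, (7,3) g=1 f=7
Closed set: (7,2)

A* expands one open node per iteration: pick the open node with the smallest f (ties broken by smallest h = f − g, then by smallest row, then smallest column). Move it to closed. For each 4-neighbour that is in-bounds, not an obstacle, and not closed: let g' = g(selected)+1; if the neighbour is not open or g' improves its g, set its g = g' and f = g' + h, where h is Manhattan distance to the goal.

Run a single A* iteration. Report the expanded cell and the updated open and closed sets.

expanded=(6,2); open=[(5,2) g=2 f=7, (6,1) g=2 f=9, (6,3) g=2 f=7, (7,1) g=1 f=9, (7,3) g=1 f=7]; closed=[(6,2), (7,2)]

step 1: expand (6,2) (f=7, h=6) → closed; open now [(5,2) g=2 f=7, (6,1) g=2 f=9, (6,3) g=2 f=7, (7,1) g=1 f=9, (7,3) g=1 f=7]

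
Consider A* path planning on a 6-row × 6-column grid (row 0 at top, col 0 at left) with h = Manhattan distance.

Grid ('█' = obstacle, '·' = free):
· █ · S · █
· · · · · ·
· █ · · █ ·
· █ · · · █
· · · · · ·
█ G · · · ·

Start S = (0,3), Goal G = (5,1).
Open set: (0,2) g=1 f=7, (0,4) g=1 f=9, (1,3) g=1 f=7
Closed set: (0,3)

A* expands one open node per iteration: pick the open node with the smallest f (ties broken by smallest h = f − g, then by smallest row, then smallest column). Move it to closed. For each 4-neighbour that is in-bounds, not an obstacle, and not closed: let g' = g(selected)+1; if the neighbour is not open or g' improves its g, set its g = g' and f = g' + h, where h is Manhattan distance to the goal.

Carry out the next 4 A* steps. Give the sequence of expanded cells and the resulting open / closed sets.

order=[(0,2) → (1,2) → (1,1) → (2,2)]; open=[(0,4) g=1 f=9, (1,0) g=4 f=9, (1,3) g=1 f=7, (2,3) g=4 f=9, (3,2) g=4 f=7]; closed=[(0,2), (0,3), (1,1), (1,2), (2,2)]

step 1: expand (0,2) (f=7, h=6) → closed; open now [(0,4) g=1 f=9, (1,2) g=2 f=7, (1,3) g=1 f=7]
step 2: expand (1,2) (f=7, h=5) → closed; open now [(0,4) g=1 f=9, (1,1) g=3 f=7, (1,3) g=1 f=7, (2,2) g=3 f=7]
step 3: expand (1,1) (f=7, h=4) → closed; open now [(0,4) g=1 f=9, (1,0) g=4 f=9, (1,3) g=1 f=7, (2,2) g=3 f=7]
step 4: expand (2,2) (f=7, h=4) → closed; open now [(0,4) g=1 f=9, (1,0) g=4 f=9, (1,3) g=1 f=7, (2,3) g=4 f=9, (3,2) g=4 f=7]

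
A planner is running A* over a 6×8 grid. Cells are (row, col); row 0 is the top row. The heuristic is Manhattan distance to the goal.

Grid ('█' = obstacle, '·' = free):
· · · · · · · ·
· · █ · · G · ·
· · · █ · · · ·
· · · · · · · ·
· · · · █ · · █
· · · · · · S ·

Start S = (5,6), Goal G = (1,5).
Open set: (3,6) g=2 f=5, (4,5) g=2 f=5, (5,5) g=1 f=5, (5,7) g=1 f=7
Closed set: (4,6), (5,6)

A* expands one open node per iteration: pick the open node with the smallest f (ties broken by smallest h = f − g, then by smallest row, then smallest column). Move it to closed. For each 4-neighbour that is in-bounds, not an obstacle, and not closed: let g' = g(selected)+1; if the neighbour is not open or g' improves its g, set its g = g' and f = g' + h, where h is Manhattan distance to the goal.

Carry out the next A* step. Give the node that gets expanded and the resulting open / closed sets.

expanded=(3,6); open=[(2,6) g=3 f=5, (3,5) g=3 f=5, (3,7) g=3 f=7, (4,5) g=2 f=5, (5,5) g=1 f=5, (5,7) g=1 f=7]; closed=[(3,6), (4,6), (5,6)]

step 1: expand (3,6) (f=5, h=3) → closed; open now [(2,6) g=3 f=5, (3,5) g=3 f=5, (3,7) g=3 f=7, (4,5) g=2 f=5, (5,5) g=1 f=5, (5,7) g=1 f=7]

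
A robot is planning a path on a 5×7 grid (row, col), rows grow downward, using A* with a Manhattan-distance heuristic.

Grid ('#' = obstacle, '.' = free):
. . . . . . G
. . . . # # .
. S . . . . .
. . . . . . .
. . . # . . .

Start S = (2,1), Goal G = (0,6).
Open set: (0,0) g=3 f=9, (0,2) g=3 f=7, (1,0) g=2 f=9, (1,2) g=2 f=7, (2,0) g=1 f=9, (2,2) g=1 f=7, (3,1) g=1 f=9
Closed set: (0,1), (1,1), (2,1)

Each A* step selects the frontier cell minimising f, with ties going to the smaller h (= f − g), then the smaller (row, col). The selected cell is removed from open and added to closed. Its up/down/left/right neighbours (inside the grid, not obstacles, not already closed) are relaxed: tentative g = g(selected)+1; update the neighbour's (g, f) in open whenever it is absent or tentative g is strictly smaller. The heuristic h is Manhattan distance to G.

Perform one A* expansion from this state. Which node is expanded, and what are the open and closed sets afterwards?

step 1: expand (0,2) (f=7, h=4) → closed; open now [(0,0) g=3 f=9, (0,3) g=4 f=7, (1,0) g=2 f=9, (1,2) g=2 f=7, (2,0) g=1 f=9, (2,2) g=1 f=7, (3,1) g=1 f=9]

expanded=(0,2); open=[(0,0) g=3 f=9, (0,3) g=4 f=7, (1,0) g=2 f=9, (1,2) g=2 f=7, (2,0) g=1 f=9, (2,2) g=1 f=7, (3,1) g=1 f=9]; closed=[(0,1), (0,2), (1,1), (2,1)]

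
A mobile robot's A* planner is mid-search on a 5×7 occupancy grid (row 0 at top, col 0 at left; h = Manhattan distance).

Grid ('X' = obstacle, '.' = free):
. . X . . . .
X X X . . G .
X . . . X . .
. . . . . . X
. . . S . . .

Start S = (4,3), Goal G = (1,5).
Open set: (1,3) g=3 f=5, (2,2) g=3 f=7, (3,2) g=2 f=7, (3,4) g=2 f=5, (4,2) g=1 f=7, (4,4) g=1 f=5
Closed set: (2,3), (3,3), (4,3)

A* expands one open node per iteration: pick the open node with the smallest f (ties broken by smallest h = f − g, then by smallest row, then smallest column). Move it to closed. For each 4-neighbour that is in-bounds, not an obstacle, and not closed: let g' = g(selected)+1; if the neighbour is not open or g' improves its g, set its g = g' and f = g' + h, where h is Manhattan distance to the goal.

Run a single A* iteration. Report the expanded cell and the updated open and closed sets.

step 1: expand (1,3) (f=5, h=2) → closed; open now [(0,3) g=4 f=7, (1,4) g=4 f=5, (2,2) g=3 f=7, (3,2) g=2 f=7, (3,4) g=2 f=5, (4,2) g=1 f=7, (4,4) g=1 f=5]

expanded=(1,3); open=[(0,3) g=4 f=7, (1,4) g=4 f=5, (2,2) g=3 f=7, (3,2) g=2 f=7, (3,4) g=2 f=5, (4,2) g=1 f=7, (4,4) g=1 f=5]; closed=[(1,3), (2,3), (3,3), (4,3)]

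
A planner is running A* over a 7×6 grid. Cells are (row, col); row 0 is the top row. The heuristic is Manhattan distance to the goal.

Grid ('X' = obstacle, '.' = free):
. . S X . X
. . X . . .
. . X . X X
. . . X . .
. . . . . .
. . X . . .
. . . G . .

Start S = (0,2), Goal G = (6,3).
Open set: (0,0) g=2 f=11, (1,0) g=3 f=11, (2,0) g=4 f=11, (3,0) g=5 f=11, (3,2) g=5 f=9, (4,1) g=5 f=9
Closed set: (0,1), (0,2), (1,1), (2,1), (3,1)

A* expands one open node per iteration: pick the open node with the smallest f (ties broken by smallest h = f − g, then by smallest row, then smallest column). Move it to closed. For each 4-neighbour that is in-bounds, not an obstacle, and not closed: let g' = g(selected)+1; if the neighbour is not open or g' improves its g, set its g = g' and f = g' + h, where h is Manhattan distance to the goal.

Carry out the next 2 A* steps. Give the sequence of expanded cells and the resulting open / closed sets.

order=[(3,2) → (4,2)]; open=[(0,0) g=2 f=11, (1,0) g=3 f=11, (2,0) g=4 f=11, (3,0) g=5 f=11, (4,1) g=5 f=9, (4,3) g=7 f=9]; closed=[(0,1), (0,2), (1,1), (2,1), (3,1), (3,2), (4,2)]

step 1: expand (3,2) (f=9, h=4) → closed; open now [(0,0) g=2 f=11, (1,0) g=3 f=11, (2,0) g=4 f=11, (3,0) g=5 f=11, (4,1) g=5 f=9, (4,2) g=6 f=9]
step 2: expand (4,2) (f=9, h=3) → closed; open now [(0,0) g=2 f=11, (1,0) g=3 f=11, (2,0) g=4 f=11, (3,0) g=5 f=11, (4,1) g=5 f=9, (4,3) g=7 f=9]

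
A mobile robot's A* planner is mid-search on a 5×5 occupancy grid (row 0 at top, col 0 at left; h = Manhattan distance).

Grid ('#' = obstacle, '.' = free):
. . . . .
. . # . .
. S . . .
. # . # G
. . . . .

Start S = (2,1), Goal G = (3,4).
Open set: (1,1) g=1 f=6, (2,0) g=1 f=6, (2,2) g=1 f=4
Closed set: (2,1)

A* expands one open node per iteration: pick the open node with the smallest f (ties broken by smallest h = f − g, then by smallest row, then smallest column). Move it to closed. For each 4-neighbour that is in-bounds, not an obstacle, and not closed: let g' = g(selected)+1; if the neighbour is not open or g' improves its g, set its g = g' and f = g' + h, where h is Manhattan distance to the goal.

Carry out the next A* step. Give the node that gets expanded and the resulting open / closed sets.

step 1: expand (2,2) (f=4, h=3) → closed; open now [(1,1) g=1 f=6, (2,0) g=1 f=6, (2,3) g=2 f=4, (3,2) g=2 f=4]

expanded=(2,2); open=[(1,1) g=1 f=6, (2,0) g=1 f=6, (2,3) g=2 f=4, (3,2) g=2 f=4]; closed=[(2,1), (2,2)]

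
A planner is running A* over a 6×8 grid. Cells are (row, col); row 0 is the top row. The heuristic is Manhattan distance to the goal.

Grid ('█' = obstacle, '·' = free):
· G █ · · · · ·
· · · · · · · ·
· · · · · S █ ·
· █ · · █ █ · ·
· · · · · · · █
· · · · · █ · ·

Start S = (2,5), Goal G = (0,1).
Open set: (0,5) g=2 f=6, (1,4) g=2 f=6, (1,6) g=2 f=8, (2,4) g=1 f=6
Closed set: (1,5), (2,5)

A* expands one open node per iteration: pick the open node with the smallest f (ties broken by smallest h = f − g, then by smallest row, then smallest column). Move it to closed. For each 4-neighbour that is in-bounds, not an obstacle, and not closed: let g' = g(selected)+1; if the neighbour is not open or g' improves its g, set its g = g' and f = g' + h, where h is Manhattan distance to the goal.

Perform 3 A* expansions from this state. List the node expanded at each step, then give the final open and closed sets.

order=[(0,5) → (0,4) → (0,3)]; open=[(0,6) g=3 f=8, (1,3) g=5 f=8, (1,4) g=2 f=6, (1,6) g=2 f=8, (2,4) g=1 f=6]; closed=[(0,3), (0,4), (0,5), (1,5), (2,5)]

step 1: expand (0,5) (f=6, h=4) → closed; open now [(0,4) g=3 f=6, (0,6) g=3 f=8, (1,4) g=2 f=6, (1,6) g=2 f=8, (2,4) g=1 f=6]
step 2: expand (0,4) (f=6, h=3) → closed; open now [(0,3) g=4 f=6, (0,6) g=3 f=8, (1,4) g=2 f=6, (1,6) g=2 f=8, (2,4) g=1 f=6]
step 3: expand (0,3) (f=6, h=2) → closed; open now [(0,6) g=3 f=8, (1,3) g=5 f=8, (1,4) g=2 f=6, (1,6) g=2 f=8, (2,4) g=1 f=6]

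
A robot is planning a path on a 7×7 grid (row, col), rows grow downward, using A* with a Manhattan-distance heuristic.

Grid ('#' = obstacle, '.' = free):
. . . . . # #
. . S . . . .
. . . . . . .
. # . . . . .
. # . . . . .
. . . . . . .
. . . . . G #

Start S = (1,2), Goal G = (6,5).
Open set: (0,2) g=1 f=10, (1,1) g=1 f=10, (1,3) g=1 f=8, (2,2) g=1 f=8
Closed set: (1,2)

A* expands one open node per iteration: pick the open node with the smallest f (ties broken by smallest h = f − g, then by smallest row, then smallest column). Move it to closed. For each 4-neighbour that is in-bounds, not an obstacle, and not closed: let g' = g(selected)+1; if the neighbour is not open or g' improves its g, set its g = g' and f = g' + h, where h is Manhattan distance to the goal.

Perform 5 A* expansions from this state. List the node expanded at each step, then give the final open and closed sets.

order=[(1,3) → (1,4) → (1,5) → (2,5) → (3,5)]; open=[(0,2) g=1 f=10, (0,3) g=2 f=10, (0,4) g=3 f=10, (1,1) g=1 f=10, (1,6) g=4 f=10, (2,2) g=1 f=8, (2,3) g=2 f=8, (2,4) g=3 f=8, (2,6) g=5 f=10, (3,4) g=6 f=10, (3,6) g=6 f=10, (4,5) g=6 f=8]; closed=[(1,2), (1,3), (1,4), (1,5), (2,5), (3,5)]

step 1: expand (1,3) (f=8, h=7) → closed; open now [(0,2) g=1 f=10, (0,3) g=2 f=10, (1,1) g=1 f=10, (1,4) g=2 f=8, (2,2) g=1 f=8, (2,3) g=2 f=8]
step 2: expand (1,4) (f=8, h=6) → closed; open now [(0,2) g=1 f=10, (0,3) g=2 f=10, (0,4) g=3 f=10, (1,1) g=1 f=10, (1,5) g=3 f=8, (2,2) g=1 f=8, (2,3) g=2 f=8, (2,4) g=3 f=8]
step 3: expand (1,5) (f=8, h=5) → closed; open now [(0,2) g=1 f=10, (0,3) g=2 f=10, (0,4) g=3 f=10, (1,1) g=1 f=10, (1,6) g=4 f=10, (2,2) g=1 f=8, (2,3) g=2 f=8, (2,4) g=3 f=8, (2,5) g=4 f=8]
step 4: expand (2,5) (f=8, h=4) → closed; open now [(0,2) g=1 f=10, (0,3) g=2 f=10, (0,4) g=3 f=10, (1,1) g=1 f=10, (1,6) g=4 f=10, (2,2) g=1 f=8, (2,3) g=2 f=8, (2,4) g=3 f=8, (2,6) g=5 f=10, (3,5) g=5 f=8]
step 5: expand (3,5) (f=8, h=3) → closed; open now [(0,2) g=1 f=10, (0,3) g=2 f=10, (0,4) g=3 f=10, (1,1) g=1 f=10, (1,6) g=4 f=10, (2,2) g=1 f=8, (2,3) g=2 f=8, (2,4) g=3 f=8, (2,6) g=5 f=10, (3,4) g=6 f=10, (3,6) g=6 f=10, (4,5) g=6 f=8]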